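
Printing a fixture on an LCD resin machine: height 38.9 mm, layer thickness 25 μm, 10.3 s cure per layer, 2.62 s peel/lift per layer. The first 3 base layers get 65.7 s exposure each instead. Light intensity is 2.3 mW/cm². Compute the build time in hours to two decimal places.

5.63 hours

Layer count = ceil(38.9 / 0.025) = 1556.
Bottom layers: 3 × (65.7 + 2.62) → 204.96 s.
Remaining layers: 1553 × (10.3 + 2.62) → 20064.76 s.
Total = 204.96 + 20064.76 = 20269.72 s = 5.63 hours.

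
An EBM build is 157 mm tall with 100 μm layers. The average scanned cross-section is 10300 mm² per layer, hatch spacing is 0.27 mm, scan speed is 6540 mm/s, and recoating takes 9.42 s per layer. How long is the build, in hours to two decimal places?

6.65 hours

Number of layers: 157 / 0.1 → 1570 (rounded up).
Per-layer scan distance = 10300 / 0.27 = 38148.1 mm.
Scan time per layer = 38148.1 / 6540, so 5.833 s.
Time per layer = 5.833 + 9.42 = 15.253 s.
Total: 1570 × 15.253 s = 23947.21 s → 6.65 hours.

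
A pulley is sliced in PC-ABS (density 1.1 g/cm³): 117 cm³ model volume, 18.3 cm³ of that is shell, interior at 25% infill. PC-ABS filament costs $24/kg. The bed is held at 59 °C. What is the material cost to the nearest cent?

Volume inside the shell = 117 − 18.3 = 98.7 cm³.
Infill volume = 0.25 × 98.7 = 24.675 cm³.
Deposited volume = 18.3 + 24.675 = 42.975 cm³.
Mass = 42.975 × 1.1 = 47.2725 g.
At $24/kg: 47.2725/1000 × 24 = $1.13.

$1.13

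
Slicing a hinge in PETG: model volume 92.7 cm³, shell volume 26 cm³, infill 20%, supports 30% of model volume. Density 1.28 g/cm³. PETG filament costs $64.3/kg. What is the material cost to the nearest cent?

$5.53

Volume inside the shell: 92.7 − 26 → 66.7 cm³.
Deposited infill: 0.20 × 66.7 → 13.34 cm³.
Support: 0.30 × 92.7 → 27.81 cm³.
Total printed volume = 26 + 13.34 + 27.81 = 67.15 cm³.
Mass: 67.15 × 1.28 → 85.952 g.
At $64.3/kg: 85.952/1000 × 64.3 = $5.53.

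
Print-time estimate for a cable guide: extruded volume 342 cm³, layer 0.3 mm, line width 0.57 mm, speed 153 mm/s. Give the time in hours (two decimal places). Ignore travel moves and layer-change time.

Line area = 0.3 × 0.57, so 0.171 mm².
Path length: 342000 mm³ / 0.171 mm² → 2000000 mm.
Print-move time = 2000000 / 153 = 13071.9 s.
That's 13071.9 s → 3.63 hours.

3.63 hours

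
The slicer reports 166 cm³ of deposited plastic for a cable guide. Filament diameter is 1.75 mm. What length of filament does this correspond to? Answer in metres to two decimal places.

Filament cross-section = π × (1.75/2)² = 2.4053 mm².
L = 166000 mm³ / 2.4053 mm² = 69014.26 mm, i.e. 69.01 m.

69.01 m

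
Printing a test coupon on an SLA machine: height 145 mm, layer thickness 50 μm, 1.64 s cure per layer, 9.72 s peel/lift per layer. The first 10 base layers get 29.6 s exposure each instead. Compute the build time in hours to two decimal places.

9.23 hours

Number of layers: 145 / 0.05 → 2900 (rounded up).
Base layers: 10 × (29.6 + 9.72) → 393.2 s.
Normal layers = 2890 × (1.64 + 9.72), so 32830.4 s.
Total = 393.2 + 32830.4 = 33223.6 s = 9.23 hours.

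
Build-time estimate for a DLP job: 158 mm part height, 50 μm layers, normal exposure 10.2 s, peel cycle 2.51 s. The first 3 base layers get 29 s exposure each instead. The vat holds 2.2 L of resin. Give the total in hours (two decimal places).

11.17 hours

Layers = ⌈158/0.05⌉ = 3160.
Burn-in layers = 3 × (29 + 2.51) = 94.53 s.
Remaining layers = 3157 × (10.2 + 2.51), so 40125.47 s.
Sum: 94.53 + 40125.47 = 40220 s → 11.17 hours.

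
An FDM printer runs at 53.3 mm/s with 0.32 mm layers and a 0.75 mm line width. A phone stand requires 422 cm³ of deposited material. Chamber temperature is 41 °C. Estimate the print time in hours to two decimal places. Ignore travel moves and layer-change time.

9.16 hours

Extrusion cross-section = 0.32 × 0.75, so 0.24 mm².
Toolpath length = 422 cm³ / 0.24 mm² = 422000 / 0.24 = 1758333.3 mm.
Print-move time = 1758333.3 / 53.3, so 32989.4 s.
32989.4 s = 9.16 hours.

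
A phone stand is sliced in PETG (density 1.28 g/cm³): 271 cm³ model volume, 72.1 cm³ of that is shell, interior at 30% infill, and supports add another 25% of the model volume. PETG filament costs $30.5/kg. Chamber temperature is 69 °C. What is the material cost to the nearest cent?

Volume inside the shell = 271 − 72.1 = 198.9 cm³.
Infill deposited = 0.30 × 198.9, so 59.67 cm³.
Support = 0.25 × 271, so 67.75 cm³.
Deposited volume: 72.1 + 59.67 + 67.75 → 199.52 cm³.
Mass = 199.52 × 1.28, so 255.3856 g.
Cost = 255.3856 g / 1000 × $30.5/kg = $7.79.

$7.79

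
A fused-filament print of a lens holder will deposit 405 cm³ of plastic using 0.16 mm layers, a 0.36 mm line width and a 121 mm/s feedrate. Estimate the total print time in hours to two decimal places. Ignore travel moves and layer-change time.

16.14 hours

Extrusion cross-section = 0.16 × 0.36, so 0.0576 mm².
Total extruded path = 405000/0.0576 = 7031250 mm.
Extrusion time = 7031250 / 121, so 58109.5 s.
In the requested units: 58109.5 s = 16.14 hours.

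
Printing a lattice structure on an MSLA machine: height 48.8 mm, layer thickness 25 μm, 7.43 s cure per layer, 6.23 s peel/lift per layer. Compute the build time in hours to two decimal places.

7.41 hours

Number of layers: 48.8 / 0.025 → 1952 (rounded up).
Each layer takes: 7.43 + 6.23 → 13.66 s.
Total = 1952 × 13.66 = 26664.32 s = 7.41 hours.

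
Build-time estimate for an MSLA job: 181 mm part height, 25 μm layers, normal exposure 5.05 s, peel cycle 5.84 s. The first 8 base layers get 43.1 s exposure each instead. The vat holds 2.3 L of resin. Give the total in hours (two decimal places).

21.99 hours

Number of layers: 181 / 0.025 → 7240 (rounded up).
Bottom layers: 8 × (43.1 + 5.84) → 391.52 s.
Normal layers = 7232 × (5.05 + 5.84) = 78756.48 s.
Sum: 391.52 + 78756.48 = 79148 s → 21.99 hours.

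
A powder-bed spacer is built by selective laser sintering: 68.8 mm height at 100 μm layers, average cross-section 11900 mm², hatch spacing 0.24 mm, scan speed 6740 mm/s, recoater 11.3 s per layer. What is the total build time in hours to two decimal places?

Layers = ⌈68.8/0.1⌉ = 688.
Hatch length per layer: 11900 / 0.24 → 49583.3 mm.
Laser time per layer = 49583.3 / 6740 = 7.3566 s.
Layer cycle = 7.3566 + 11.3, so 18.6566 s.
Total: 688 × 18.6566 s = 12835.7408 s → 3.57 hours.

3.57 hours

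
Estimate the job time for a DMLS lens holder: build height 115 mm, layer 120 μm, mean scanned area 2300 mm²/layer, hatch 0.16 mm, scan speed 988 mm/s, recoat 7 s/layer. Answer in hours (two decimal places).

5.74 hours

Layers = ⌈115/0.12⌉ = 959.
Scan path per layer: 2300 / 0.16 → 14375 mm.
Per-layer scan time = 14375 / 988, so 14.5496 s.
Per-layer time = 14.5496 + 7, so 21.5496 s.
Total: 959 × 21.5496 s = 20666.0664 s → 5.74 hours.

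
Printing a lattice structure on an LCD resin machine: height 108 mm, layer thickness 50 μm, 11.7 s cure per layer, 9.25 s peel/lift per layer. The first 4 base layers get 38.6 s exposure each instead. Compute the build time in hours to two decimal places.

Layer count = ceil(108 / 0.05) = 2160.
Bottom layers = 4 × (38.6 + 9.25) = 191.4 s.
Normal layers = 2156 × (11.7 + 9.25) = 45168.2 s.
Sum: 191.4 + 45168.2 = 45359.6 s → 12.60 hours.

12.60 hours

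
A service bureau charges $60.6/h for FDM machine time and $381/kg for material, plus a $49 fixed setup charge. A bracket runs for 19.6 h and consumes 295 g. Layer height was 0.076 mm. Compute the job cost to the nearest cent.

$1349.16

Machine cost: 60.6 × 19.6 → $1187.76.
Material charge: 381 × 295/1000 → $112.395.
Total = 1187.76 + 112.395 + 49 = 1349.155 ≈ $1349.16.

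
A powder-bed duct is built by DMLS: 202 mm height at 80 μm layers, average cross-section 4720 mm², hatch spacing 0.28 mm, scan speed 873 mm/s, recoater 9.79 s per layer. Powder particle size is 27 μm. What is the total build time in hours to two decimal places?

Layer count = ceil(202 / 0.08) = 2525.
Per-layer scan distance = 4720 / 0.28, so 16857.1 mm.
Per-layer scan time: 16857.1 / 873 → 19.3094 s.
Layer cycle = 19.3094 + 9.79, so 29.0994 s.
Total: 2525 × 29.0994 s = 73475.985 s → 20.41 hours.

20.41 hours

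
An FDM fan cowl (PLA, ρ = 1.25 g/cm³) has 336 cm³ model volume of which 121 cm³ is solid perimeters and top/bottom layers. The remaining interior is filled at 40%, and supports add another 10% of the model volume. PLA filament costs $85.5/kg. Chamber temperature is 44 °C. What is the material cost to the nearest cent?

Volume inside the shell = 336 − 121 = 215 cm³.
Deposited infill = 0.40 × 215 = 86 cm³.
Support = 0.10 × 336 = 33.6 cm³.
Total printed volume: 121 + 86 + 33.6 → 240.6 cm³.
Mass: 240.6 × 1.25 → 300.75 g.
At $85.5/kg: 300.75/1000 × 85.5 = $25.71.

$25.71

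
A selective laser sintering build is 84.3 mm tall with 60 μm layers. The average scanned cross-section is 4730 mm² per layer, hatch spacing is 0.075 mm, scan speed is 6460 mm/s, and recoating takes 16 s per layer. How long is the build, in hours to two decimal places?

Number of layers: 84.3 / 0.06 → 1405 (rounded up).
Hatch length per layer = 4730 / 0.075 = 63066.7 mm.
Scan time per layer = 63066.7 / 6460 = 9.7626 s.
Per-layer time = 9.7626 + 16, so 25.7626 s.
Total: 1405 × 25.7626 s = 36196.453 s → 10.05 hours.

10.05 hours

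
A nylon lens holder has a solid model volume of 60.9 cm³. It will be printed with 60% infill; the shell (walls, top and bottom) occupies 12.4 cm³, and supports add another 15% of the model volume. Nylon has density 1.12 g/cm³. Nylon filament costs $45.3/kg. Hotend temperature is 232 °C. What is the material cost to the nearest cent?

Interior volume = 60.9 − 12.4, so 48.5 cm³.
Infill volume = 0.60 × 48.5 = 29.1 cm³.
Support = 0.15 × 60.9, so 9.135 cm³.
Deposited volume = 12.4 + 29.1 + 9.135 = 50.635 cm³.
Mass = 50.635 × 1.12 = 56.7112 g.
At $45.3/kg: 56.7112/1000 × 45.3 = $2.57.

$2.57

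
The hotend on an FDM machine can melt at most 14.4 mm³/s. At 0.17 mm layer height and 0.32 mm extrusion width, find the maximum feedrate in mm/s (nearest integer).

265 mm/s

Extrusion cross-section = 0.17 × 0.32 = 0.0544 mm².
Max speed = 14.4 / 0.0544 = 264.71 ≈ 265 mm/s.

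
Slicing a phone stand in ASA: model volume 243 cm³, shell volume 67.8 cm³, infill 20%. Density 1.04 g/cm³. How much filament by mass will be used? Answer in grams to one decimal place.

107.0 g

Interior volume = 243 − 67.8, so 175.2 cm³.
Infill deposited = 0.20 × 175.2, so 35.04 cm³.
Total printed volume = 67.8 + 35.04, so 102.84 cm³.
Mass = 102.84 × 1.04 = 106.9536 g.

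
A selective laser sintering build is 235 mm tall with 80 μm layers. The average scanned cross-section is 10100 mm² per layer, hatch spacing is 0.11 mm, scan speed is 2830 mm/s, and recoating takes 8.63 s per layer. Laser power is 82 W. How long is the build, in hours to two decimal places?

Number of layers: 235 / 0.08 → 2938 (rounded up).
Scan path per layer = 10100 / 0.11, so 91818.2 mm.
Per-layer scan time = 91818.2 / 2830 = 32.4446 s.
Per-layer time = 32.4446 + 8.63 = 41.0746 s.
Build time = 2938 × 41.0746 = 120677.1748 s = 33.52 hours.

33.52 hours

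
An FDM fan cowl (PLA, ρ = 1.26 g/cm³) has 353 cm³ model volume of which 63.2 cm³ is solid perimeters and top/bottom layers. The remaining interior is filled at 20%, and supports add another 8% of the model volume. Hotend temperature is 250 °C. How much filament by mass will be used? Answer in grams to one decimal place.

188.2 g

Infill region = 353 − 63.2 = 289.8 cm³.
Infill deposited = 0.20 × 289.8, so 57.96 cm³.
Support: 0.08 × 353 → 28.24 cm³.
Deposited volume = 63.2 + 57.96 + 28.24, so 149.4 cm³.
Mass: 149.4 × 1.26 → 188.244 g.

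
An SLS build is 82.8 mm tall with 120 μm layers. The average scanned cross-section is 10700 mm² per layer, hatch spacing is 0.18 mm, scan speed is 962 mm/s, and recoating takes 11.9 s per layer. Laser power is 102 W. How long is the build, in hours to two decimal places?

Layer count = ceil(82.8 / 0.12) = 690.
Scan path per layer = 10700 / 0.18, so 59444.4 mm.
Per-layer scan time: 59444.4 / 962 → 61.7925 s.
Layer cycle = 61.7925 + 11.9, so 73.6925 s.
690 layers × 73.6925 s/layer = 50847.825 s, i.e. 14.12 hours.

14.12 hours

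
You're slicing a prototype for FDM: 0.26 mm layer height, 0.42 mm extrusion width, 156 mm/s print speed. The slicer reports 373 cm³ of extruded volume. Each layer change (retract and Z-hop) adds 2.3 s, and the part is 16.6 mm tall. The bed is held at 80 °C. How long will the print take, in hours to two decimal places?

Line area: 0.26 × 0.42 → 0.1092 mm².
Toolpath length = 373 cm³ / 0.1092 mm² = 373000 / 0.1092 = 3415750.9 mm.
Time extruding: 3415750.9 / 156 → 21895.8 s.
Layer count = ceil(16.6 / 0.26) = 64.
Non-print overhead = 64 × 2.3 = 147.2 s.
Altogether 21895.8 + 147.2 = 22043 s, i.e. 6.12 hours.

6.12 hours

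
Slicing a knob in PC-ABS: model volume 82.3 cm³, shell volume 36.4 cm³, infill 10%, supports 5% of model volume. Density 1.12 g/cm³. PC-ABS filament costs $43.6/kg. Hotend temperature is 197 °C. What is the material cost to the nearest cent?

$2.20

Volume inside the shell = 82.3 − 36.4, so 45.9 cm³.
Infill deposited: 0.10 × 45.9 → 4.59 cm³.
Support: 0.05 × 82.3 → 4.115 cm³.
Deposited volume: 36.4 + 4.59 + 4.115 → 45.105 cm³.
Mass = 45.105 × 1.12, so 50.5176 g.
At $43.6/kg: 50.5176/1000 × 43.6 = $2.20.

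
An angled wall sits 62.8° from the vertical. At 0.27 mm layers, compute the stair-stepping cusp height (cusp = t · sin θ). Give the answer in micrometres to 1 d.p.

Cusp = layer height × sin(62.8°) = 0.27 × 0.8894 = 0.240138 mm = 240.1 μm.

240.1 μm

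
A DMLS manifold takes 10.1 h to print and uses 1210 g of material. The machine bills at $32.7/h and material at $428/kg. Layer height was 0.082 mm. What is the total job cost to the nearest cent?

Time charge = 32.7 × 10.1, so $330.27.
Material charge = 428 × 1210/1000, so $517.88.
Job cost: 330.27 + 517.88 = $848.15.

$848.15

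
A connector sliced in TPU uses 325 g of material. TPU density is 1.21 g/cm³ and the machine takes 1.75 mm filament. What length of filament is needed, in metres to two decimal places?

111.67 m

Extruded volume: 325/1.21 = 268.595 cm³ (268595 mm³).
Filament cross-section = π × (1.75/2)² = 2.4053 mm².
L = V/A = 268595/2.4053 = 111667.98 mm → 111.67 m.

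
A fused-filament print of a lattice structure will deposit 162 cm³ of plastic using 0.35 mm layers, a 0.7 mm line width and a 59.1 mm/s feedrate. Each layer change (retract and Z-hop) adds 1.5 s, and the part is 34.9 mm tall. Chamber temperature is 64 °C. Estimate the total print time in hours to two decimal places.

Extrusion cross-section = 0.35 × 0.7 = 0.245 mm².
Total extruded path = 162000/0.245 = 661224.5 mm.
Time extruding = 661224.5 / 59.1 = 11188.2 s.
Layer count = ceil(34.9 / 0.35) = 100.
Z-hop total = 100 × 1.5, so 150 s.
Total = 11188.2 + 150 = 11338.2 s = 3.15 hours.

3.15 hours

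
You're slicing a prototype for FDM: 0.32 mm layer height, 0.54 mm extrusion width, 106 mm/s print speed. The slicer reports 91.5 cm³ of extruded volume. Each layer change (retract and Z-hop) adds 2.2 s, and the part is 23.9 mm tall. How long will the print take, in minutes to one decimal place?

Line area = 0.32 × 0.54 = 0.1728 mm².
Path length: 91500 mm³ / 0.1728 mm² → 529513.9 mm.
Print-move time: 529513.9 / 106 → 4995.4 s.
Layers = ⌈23.9/0.32⌉ = 75.
Non-print overhead = 75 × 2.2, so 165 s.
Altogether 4995.4 + 165 = 5160.4 s, i.e. 86.0 minutes.

86.0 minutes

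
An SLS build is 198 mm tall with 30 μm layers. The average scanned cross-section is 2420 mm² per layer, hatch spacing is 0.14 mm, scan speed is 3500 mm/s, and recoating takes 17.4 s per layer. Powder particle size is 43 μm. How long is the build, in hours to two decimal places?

Layers = ⌈198/0.03⌉ = 6600.
Hatch length per layer = 2420 / 0.14, so 17285.7 mm.
Per-layer scan time: 17285.7 / 3500 → 4.9388 s.
Time per layer: 4.9388 + 17.4 → 22.3388 s.
Build time = 6600 × 22.3388 = 147436.08 s = 40.95 hours.

40.95 hours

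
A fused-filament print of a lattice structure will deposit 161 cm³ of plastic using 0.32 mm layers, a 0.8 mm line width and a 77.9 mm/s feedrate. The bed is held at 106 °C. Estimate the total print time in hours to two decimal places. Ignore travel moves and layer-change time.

Line area = 0.32 × 0.8 = 0.256 mm².
Toolpath length = 161 cm³ / 0.256 mm² = 161000 / 0.256 = 628906.3 mm.
Print-move time: 628906.3 / 77.9 → 8073.3 s.
That's 8073.3 s → 2.24 hours.

2.24 hours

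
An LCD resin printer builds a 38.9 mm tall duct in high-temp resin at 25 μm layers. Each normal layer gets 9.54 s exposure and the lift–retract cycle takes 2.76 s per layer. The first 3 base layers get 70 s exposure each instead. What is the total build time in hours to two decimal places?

5.37 hours

Number of layers: 38.9 / 0.025 → 1556 (rounded up).
Bottom layers = 3 × (70 + 2.76), so 218.28 s.
Remaining layers = 1553 × (9.54 + 2.76) = 19101.9 s.
Total = 218.28 + 19101.9 = 19320.18 s = 5.37 hours.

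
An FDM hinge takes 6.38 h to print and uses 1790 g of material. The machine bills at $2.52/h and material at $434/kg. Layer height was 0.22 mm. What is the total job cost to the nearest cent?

Machine cost: 2.52 × 6.38 → $16.0776.
Feedstock cost = 434 × 1790/1000, so $776.86.
Job cost: 16.0776 + 776.86 = 792.9376 ≈ $792.94.

$792.94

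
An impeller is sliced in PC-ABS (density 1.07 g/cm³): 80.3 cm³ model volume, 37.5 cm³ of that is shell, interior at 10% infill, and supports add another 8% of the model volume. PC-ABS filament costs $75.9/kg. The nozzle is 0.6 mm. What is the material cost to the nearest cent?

Interior volume = 80.3 − 37.5 = 42.8 cm³.
Deposited infill = 0.10 × 42.8, so 4.28 cm³.
Support: 0.08 × 80.3 → 6.424 cm³.
Total extruded: 37.5 + 4.28 + 6.424 → 48.204 cm³.
Mass = 48.204 × 1.07, so 51.57828 g.
At $75.9/kg: 51.57828/1000 × 75.9 = $3.91.

$3.91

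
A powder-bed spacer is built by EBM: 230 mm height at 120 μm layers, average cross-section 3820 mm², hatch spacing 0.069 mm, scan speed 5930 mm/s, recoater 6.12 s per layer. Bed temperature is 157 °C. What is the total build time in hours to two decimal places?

8.23 hours

Number of layers: 230 / 0.12 → 1917 (rounded up).
Per-layer scan distance: 3820 / 0.069 → 55362.3 mm.
Scan time per layer = 55362.3 / 5930, so 9.336 s.
Per-layer time = 9.336 + 6.12, so 15.456 s.
Build time = 1917 × 15.456 = 29629.152 s = 8.23 hours.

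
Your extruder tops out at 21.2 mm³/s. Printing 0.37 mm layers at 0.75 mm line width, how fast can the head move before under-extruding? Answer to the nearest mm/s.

Bead cross-section: 0.37 × 0.75 → 0.2775 mm².
v_max = Q/A = 21.2/0.2775 = 76.40 mm/s → 76 mm/s.

76 mm/s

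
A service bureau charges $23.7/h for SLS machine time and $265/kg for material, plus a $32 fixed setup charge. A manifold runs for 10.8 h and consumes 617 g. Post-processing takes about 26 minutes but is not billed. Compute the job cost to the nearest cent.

$451.47

Machine-time cost: 23.7 × 10.8 → $255.96.
Feedstock cost = 265 × 617/1000 = $163.505.
Adding setup: 255.96 + 163.505 + 32 → 451.465 ≈ $451.47.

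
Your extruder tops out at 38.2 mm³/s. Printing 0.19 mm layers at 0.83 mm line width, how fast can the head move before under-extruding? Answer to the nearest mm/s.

Bead cross-section = 0.19 × 0.83 = 0.1577 mm².
Max speed = 38.2 / 0.1577 = 242.23 ≈ 242 mm/s.

242 mm/s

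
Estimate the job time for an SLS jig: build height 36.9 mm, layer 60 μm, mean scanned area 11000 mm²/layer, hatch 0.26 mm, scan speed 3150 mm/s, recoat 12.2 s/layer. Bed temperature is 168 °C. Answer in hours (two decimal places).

4.38 hours

Layer count = ceil(36.9 / 0.06) = 615.
Hatch length per layer = 11000 / 0.26, so 42307.7 mm.
Scan time per layer = 42307.7 / 3150 = 13.431 s.
Layer cycle = 13.431 + 12.2 = 25.631 s.
615 layers × 25.631 s/layer = 15763.065 s, i.e. 4.38 hours.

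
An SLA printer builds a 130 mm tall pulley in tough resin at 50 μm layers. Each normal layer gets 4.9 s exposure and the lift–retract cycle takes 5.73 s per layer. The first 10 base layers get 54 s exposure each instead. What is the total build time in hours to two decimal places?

Number of layers: 130 / 0.05 → 2600 (rounded up).
Base layers: 10 × (54 + 5.73) → 597.3 s.
Remaining layers = 2590 × (4.9 + 5.73), so 27531.7 s.
Sum: 597.3 + 27531.7 = 28129 s → 7.81 hours.

7.81 hours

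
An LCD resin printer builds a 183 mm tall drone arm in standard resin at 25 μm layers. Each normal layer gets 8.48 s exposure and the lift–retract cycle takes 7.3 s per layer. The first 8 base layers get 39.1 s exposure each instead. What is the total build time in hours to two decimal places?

32.15 hours

Layer count = ceil(183 / 0.025) = 7320.
Base layers = 8 × (39.1 + 7.3) = 371.2 s.
Normal layers = 7312 × (8.48 + 7.3), so 115383.36 s.
Sum: 371.2 + 115383.36 = 115754.56 s → 32.15 hours.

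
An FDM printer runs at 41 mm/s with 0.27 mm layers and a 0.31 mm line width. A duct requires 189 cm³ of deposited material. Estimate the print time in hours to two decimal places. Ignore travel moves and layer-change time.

Extrusion cross-section = 0.27 × 0.31 = 0.0837 mm².
Path length: 189000 mm³ / 0.0837 mm² → 2258064.5 mm.
Time extruding = 2258064.5 / 41 = 55074.7 s.
That's 55074.7 s → 15.30 hours.

15.30 hours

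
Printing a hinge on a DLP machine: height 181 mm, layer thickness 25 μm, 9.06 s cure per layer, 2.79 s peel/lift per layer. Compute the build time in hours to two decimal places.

Layer count = ceil(181 / 0.025) = 7240.
Each layer takes = 9.06 + 2.79 = 11.85 s.
Build time: 7240 × 11.85 s = 85794 s, i.e. 23.83 hours.

23.83 hours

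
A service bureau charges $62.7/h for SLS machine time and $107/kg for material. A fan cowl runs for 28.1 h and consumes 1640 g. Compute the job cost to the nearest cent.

$1937.35

Time charge: 62.7 × 28.1 → $1761.87.
Feedstock cost = 107 × 1640/1000 = $175.48.
Total = 1761.87 + 175.48 = $1937.35.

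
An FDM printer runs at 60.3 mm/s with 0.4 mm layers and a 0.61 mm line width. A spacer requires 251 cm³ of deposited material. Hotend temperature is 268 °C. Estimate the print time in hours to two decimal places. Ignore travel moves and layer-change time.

Line area = 0.4 × 0.61, so 0.244 mm².
Toolpath length = 251 cm³ / 0.244 mm² = 251000 / 0.244 = 1028688.5 mm.
Print-move time = 1028688.5 / 60.3 = 17059.5 s.
17059.5 s = 4.74 hours.

4.74 hours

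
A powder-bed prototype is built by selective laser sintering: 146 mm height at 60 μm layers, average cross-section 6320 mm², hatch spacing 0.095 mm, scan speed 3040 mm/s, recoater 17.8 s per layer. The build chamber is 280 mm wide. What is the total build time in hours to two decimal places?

Layers = ⌈146/0.06⌉ = 2434.
Hatch length per layer = 6320 / 0.095, so 66526.3 mm.
Per-layer scan time = 66526.3 / 3040 = 21.8837 s.
Per-layer time = 21.8837 + 17.8 = 39.6837 s.
Total: 2434 × 39.6837 s = 96590.1258 s → 26.83 hours.

26.83 hours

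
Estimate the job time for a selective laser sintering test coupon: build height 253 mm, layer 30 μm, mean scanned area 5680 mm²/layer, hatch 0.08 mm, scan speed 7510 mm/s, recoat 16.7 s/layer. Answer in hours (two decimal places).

61.27 hours

Number of layers: 253 / 0.03 → 8434 (rounded up).
Scan path per layer = 5680 / 0.08, so 71000 mm.
Scan time per layer: 71000 / 7510 → 9.4541 s.
Time per layer: 9.4541 + 16.7 → 26.1541 s.
Build time = 8434 × 26.1541 = 220583.6794 s = 61.27 hours.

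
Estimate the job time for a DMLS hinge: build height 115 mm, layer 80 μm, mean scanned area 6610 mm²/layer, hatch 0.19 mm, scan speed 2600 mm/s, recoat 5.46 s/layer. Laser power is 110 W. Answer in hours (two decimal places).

7.53 hours

Layers = ⌈115/0.08⌉ = 1438.
Per-layer scan distance = 6610 / 0.19 = 34789.5 mm.
Laser time per layer: 34789.5 / 2600 → 13.3806 s.
Layer cycle = 13.3806 + 5.46, so 18.8406 s.
Build time = 1438 × 18.8406 = 27092.7828 s = 7.53 hours.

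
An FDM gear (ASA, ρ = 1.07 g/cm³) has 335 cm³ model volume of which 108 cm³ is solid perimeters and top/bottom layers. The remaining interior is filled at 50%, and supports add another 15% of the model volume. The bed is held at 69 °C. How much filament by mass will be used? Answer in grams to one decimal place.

290.8 g

Interior volume = 335 − 108 = 227 cm³.
Infill volume = 0.50 × 227 = 113.5 cm³.
Support: 0.15 × 335 → 50.25 cm³.
Total extruded = 108 + 113.5 + 50.25, so 271.75 cm³.
Mass: 271.75 × 1.07 → 290.7725 g.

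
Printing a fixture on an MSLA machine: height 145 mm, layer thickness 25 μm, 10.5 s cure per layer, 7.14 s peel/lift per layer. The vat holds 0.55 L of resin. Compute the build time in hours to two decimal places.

28.42 hours

Layers = ⌈145/0.025⌉ = 5800.
Cycle time = 10.5 + 7.14 = 17.64 s.
Total = 5800 × 17.64 = 102312 s = 28.42 hours.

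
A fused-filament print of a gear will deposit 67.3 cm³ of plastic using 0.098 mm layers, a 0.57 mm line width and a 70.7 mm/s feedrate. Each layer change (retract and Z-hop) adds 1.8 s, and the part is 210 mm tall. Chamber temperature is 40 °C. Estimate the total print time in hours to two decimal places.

Extrusion cross-section = 0.098 × 0.57, so 0.05586 mm².
Path length: 67300 mm³ / 0.05586 mm² → 1204797.7 mm.
Time extruding = 1204797.7 / 70.7 = 17041 s.
Number of layers: 210 / 0.098 → 2143 (rounded up).
Z-hop total = 2143 × 1.8, so 3857.4 s.
Total = 17041 + 3857.4 = 20898.4 s = 5.81 hours.

5.81 hours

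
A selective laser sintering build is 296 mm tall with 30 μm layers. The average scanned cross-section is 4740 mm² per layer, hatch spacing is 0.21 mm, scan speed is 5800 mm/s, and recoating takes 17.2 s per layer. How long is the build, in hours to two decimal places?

Number of layers: 296 / 0.03 → 9867 (rounded up).
Scan path per layer = 4740 / 0.21, so 22571.4 mm.
Scan time per layer = 22571.4 / 5800, so 3.8916 s.
Time per layer = 3.8916 + 17.2 = 21.0916 s.
Total: 9867 × 21.0916 s = 208110.8172 s → 57.81 hours.

57.81 hours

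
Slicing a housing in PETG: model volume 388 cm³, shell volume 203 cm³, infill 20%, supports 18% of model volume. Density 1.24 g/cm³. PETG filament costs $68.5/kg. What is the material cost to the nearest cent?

Infill region = 388 − 203 = 185 cm³.
Infill deposited = 0.20 × 185, so 37 cm³.
Support = 0.18 × 388, so 69.84 cm³.
Total extruded = 203 + 37 + 69.84, so 309.84 cm³.
Mass = 309.84 × 1.24 = 384.2016 g.
Cost = 384.2016 g / 1000 × $68.5/kg = $26.32.

$26.32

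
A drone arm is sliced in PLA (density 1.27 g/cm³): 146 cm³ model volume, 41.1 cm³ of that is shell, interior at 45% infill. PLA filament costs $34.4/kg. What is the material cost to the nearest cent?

Volume inside the shell = 146 − 41.1, so 104.9 cm³.
Infill deposited: 0.45 × 104.9 → 47.205 cm³.
Deposited volume = 41.1 + 47.205 = 88.305 cm³.
Mass: 88.305 × 1.27 → 112.14735 g.
Cost = 112.14735 g / 1000 × $34.4/kg = $3.86.

$3.86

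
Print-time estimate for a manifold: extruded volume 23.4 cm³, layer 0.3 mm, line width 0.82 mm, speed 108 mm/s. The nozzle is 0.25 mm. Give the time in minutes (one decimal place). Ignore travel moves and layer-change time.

14.7 minutes

Line area = 0.3 × 0.82 = 0.246 mm².
Total extruded path = 23400/0.246 = 95122 mm.
Extrusion time = 95122 / 108 = 880.8 s.
880.8 s = 14.7 minutes.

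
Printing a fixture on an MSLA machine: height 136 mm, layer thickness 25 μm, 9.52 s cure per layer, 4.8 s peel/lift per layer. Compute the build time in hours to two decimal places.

21.64 hours

Layers = ⌈136/0.025⌉ = 5440.
Each layer takes = 9.52 + 4.8, so 14.32 s.
Total = 5440 × 14.32 = 77900.8 s = 21.64 hours.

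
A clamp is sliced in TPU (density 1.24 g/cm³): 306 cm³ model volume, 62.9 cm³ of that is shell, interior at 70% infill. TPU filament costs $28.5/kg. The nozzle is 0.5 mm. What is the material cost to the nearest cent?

Interior volume = 306 − 62.9 = 243.1 cm³.
Infill volume: 0.70 × 243.1 → 170.17 cm³.
Total printed volume = 62.9 + 170.17 = 233.07 cm³.
Mass: 233.07 × 1.24 → 289.0068 g.
Cost = 289.0068 g / 1000 × $28.5/kg = $8.24.

$8.24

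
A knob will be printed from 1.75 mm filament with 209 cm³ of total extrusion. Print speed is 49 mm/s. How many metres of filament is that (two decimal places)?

Filament cross-section = π × (1.75/2)² = 2.4053 mm².
L = 209000 mm³ / 2.4053 mm² = 86891.45 mm, i.e. 86.89 m.

86.89 m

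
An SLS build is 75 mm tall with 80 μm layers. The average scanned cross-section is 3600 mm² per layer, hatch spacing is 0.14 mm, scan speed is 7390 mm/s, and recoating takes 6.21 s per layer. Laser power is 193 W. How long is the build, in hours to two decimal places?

Layer count = ceil(75 / 0.08) = 938.
Per-layer scan distance: 3600 / 0.14 → 25714.3 mm.
Scan time per layer = 25714.3 / 7390, so 3.4796 s.
Time per layer = 3.4796 + 6.21 = 9.6896 s.
938 layers × 9.6896 s/layer = 9088.8448 s, i.e. 2.52 hours.

2.52 hours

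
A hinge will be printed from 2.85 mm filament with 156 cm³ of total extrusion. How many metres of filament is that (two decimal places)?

Cross-section of 2.85 mm filament: π·(2.85/2)² = 6.3794 mm².
Length = 156 cm³ / 6.3794 mm² = 156000 / 6.3794 = 24453.71 mm = 24.45 m.

24.45 m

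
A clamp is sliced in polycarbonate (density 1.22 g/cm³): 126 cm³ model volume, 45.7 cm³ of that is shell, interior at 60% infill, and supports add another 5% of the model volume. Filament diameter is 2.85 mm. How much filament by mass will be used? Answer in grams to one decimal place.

122.2 g

Interior volume = 126 − 45.7 = 80.3 cm³.
Deposited infill = 0.60 × 80.3, so 48.18 cm³.
Support: 0.05 × 126 → 6.3 cm³.
Total printed volume = 45.7 + 48.18 + 6.3, so 100.18 cm³.
Mass: 100.18 × 1.22 → 122.2196 g.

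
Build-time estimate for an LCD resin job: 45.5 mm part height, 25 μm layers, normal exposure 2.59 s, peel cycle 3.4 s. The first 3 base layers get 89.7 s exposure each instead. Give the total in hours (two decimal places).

3.10 hours

Layers = ⌈45.5/0.025⌉ = 1820.
Burn-in layers: 3 × (89.7 + 3.4) → 279.3 s.
Regular layers: 1817 × (2.59 + 3.4) → 10883.83 s.
Sum: 279.3 + 10883.83 = 11163.13 s → 3.10 hours.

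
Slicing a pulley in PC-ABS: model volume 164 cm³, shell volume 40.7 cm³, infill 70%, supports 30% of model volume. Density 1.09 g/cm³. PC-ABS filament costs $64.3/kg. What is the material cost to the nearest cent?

$12.35

Volume inside the shell: 164 − 40.7 → 123.3 cm³.
Infill volume = 0.70 × 123.3 = 86.31 cm³.
Support = 0.30 × 164 = 49.2 cm³.
Deposited volume = 40.7 + 86.31 + 49.2, so 176.21 cm³.
Mass = 176.21 × 1.09 = 192.0689 g.
Cost = 192.0689 g / 1000 × $64.3/kg = $12.35.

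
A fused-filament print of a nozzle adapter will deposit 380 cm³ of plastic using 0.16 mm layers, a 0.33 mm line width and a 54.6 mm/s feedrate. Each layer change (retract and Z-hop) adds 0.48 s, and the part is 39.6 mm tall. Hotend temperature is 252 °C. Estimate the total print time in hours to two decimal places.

36.65 hours

Bead cross-section = 0.16 × 0.33, so 0.0528 mm².
Toolpath length = 380 cm³ / 0.0528 mm² = 380000 / 0.0528 = 7196969.7 mm.
Print-move time: 7196969.7 / 54.6 → 131812.6 s.
Layers = ⌈39.6/0.16⌉ = 248.
Layer-change overhead = 248 × 0.48, so 119.04 s.
Altogether 131812.6 + 119.04 = 131931.64 s, i.e. 36.65 hours.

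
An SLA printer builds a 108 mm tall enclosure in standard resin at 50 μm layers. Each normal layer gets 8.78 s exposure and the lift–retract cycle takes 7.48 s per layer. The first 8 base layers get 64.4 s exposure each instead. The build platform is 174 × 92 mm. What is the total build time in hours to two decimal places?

9.88 hours

Layer count = ceil(108 / 0.05) = 2160.
Burn-in layers = 8 × (64.4 + 7.48) = 575.04 s.
Remaining layers: 2152 × (8.78 + 7.48) → 34991.52 s.
Total = 575.04 + 34991.52 = 35566.56 s = 9.88 hours.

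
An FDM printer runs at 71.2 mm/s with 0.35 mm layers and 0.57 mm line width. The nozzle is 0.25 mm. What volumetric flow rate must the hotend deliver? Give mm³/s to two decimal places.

A = 0.35 × 0.57, so 0.1995 mm².
Q = v·A = 71.2 × 0.1995 = 14.20 mm³/s.

14.20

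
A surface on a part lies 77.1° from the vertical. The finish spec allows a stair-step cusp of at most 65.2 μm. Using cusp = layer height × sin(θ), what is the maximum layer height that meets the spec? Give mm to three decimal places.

t = h_c / sin θ = 0.0652 / 0.9748 = 0.067 mm.

0.067 mm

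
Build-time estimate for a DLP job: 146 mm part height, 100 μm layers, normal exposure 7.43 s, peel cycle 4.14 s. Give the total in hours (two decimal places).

Layer count = ceil(146 / 0.1) = 1460.
Cycle time = 7.43 + 4.14 = 11.57 s.
Total = 1460 × 11.57 = 16892.2 s = 4.69 hours.

4.69 hours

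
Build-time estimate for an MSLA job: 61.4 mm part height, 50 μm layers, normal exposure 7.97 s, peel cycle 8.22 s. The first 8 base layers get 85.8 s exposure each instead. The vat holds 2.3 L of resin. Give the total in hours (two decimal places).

5.70 hours

Layers = ⌈61.4/0.05⌉ = 1228.
Bottom layers = 8 × (85.8 + 8.22) = 752.16 s.
Regular layers = 1220 × (7.97 + 8.22) = 19751.8 s.
Sum: 752.16 + 19751.8 = 20503.96 s → 5.70 hours.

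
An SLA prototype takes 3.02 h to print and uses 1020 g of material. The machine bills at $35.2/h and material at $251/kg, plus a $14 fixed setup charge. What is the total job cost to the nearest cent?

$376.32

Time charge: 35.2 × 3.02 → $106.304.
Feedstock cost = 251 × 1020/1000 = $256.02.
Total = 106.304 + 256.02 + 14 = 376.324 ≈ $376.32.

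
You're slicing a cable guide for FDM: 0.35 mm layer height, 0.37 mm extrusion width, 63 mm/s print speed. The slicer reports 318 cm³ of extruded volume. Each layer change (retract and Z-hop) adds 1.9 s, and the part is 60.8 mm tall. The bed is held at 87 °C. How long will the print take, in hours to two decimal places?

10.92 hours

Bead cross-section: 0.35 × 0.37 → 0.1295 mm².
Total extruded path = 318000/0.1295 = 2455598.5 mm.
Print-move time = 2455598.5 / 63, so 38977.8 s.
Layers = ⌈60.8/0.35⌉ = 174.
Z-hop total = 174 × 1.9, so 330.6 s.
Total = 38977.8 + 330.6 = 39308.4 s = 10.92 hours.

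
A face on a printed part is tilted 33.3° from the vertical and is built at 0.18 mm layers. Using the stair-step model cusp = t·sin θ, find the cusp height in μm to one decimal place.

98.8 μm

Cusp = layer height × sin(33.3°) = 0.18 × 0.5490 = 0.09882 mm = 98.8 μm.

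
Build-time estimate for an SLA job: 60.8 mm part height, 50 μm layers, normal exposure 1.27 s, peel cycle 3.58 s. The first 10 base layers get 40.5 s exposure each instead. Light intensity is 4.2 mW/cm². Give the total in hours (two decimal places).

Number of layers: 60.8 / 0.05 → 1216 (rounded up).
Base layers = 10 × (40.5 + 3.58) = 440.8 s.
Normal layers = 1206 × (1.27 + 3.58), so 5849.1 s.
Sum: 440.8 + 5849.1 = 6289.9 s → 1.75 hours.

1.75 hours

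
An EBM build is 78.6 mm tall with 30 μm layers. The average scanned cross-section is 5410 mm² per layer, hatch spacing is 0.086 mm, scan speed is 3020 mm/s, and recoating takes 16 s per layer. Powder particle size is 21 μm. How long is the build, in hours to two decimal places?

26.80 hours

Number of layers: 78.6 / 0.03 → 2620 (rounded up).
Per-layer scan distance: 5410 / 0.086 → 62907 mm.
Scan time per layer: 62907 / 3020 → 20.8301 s.
Layer cycle: 20.8301 + 16 → 36.8301 s.
Build time = 2620 × 36.8301 = 96494.862 s = 26.80 hours.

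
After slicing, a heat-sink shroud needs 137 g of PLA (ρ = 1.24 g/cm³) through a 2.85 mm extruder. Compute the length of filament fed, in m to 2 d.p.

Extruded volume: 137/1.24 = 110.4839 cm³ (110483.9 mm³).
A = π r² = π × 1.425² = 6.3794 mm².
Length = 110483.9 / 6.3794 = 17318.85 mm = 17.32 m.

17.32 m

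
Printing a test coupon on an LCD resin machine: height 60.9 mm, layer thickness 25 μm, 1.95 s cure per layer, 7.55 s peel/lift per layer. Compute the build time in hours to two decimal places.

6.43 hours

Layers = ⌈60.9/0.025⌉ = 2436.
Each layer takes = 1.95 + 7.55, so 9.5 s.
Build time: 2436 × 9.5 s = 23142 s, i.e. 6.43 hours.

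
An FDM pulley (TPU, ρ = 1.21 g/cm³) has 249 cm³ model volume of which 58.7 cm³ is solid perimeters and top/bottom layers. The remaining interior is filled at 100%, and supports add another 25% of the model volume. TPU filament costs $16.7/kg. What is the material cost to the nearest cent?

$6.29

Interior volume = 249 − 58.7 = 190.3 cm³.
Infill deposited = 1.00 × 190.3 = 190.3 cm³.
Support = 0.25 × 249, so 62.25 cm³.
Total printed volume = 58.7 + 190.3 + 62.25, so 311.25 cm³.
Mass: 311.25 × 1.21 → 376.6125 g.
At $16.7/kg: 376.6125/1000 × 16.7 = $6.29.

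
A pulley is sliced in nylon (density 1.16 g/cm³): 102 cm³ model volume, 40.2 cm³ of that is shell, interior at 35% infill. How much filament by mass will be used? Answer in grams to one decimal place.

71.7 g

Volume inside the shell: 102 − 40.2 → 61.8 cm³.
Infill deposited = 0.35 × 61.8, so 21.63 cm³.
Deposited volume = 40.2 + 21.63 = 61.83 cm³.
Mass = 61.83 × 1.16, so 71.7228 g.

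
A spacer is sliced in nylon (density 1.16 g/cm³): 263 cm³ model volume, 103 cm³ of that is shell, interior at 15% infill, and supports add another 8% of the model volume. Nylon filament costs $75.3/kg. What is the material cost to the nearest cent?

$12.93

Infill region = 263 − 103 = 160 cm³.
Deposited infill: 0.15 × 160 → 24 cm³.
Support = 0.08 × 263 = 21.04 cm³.
Total printed volume = 103 + 24 + 21.04 = 148.04 cm³.
Mass = 148.04 × 1.16 = 171.7264 g.
At $75.3/kg: 171.7264/1000 × 75.3 = $12.93.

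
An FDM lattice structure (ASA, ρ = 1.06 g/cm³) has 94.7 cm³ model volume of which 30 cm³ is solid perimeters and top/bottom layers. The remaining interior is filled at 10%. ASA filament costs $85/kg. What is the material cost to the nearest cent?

$3.29

Interior volume: 94.7 − 30 → 64.7 cm³.
Infill deposited = 0.10 × 64.7 = 6.47 cm³.
Total printed volume = 30 + 6.47, so 36.47 cm³.
Mass: 36.47 × 1.06 → 38.6582 g.
Cost = 38.6582 g / 1000 × $85/kg = $3.29.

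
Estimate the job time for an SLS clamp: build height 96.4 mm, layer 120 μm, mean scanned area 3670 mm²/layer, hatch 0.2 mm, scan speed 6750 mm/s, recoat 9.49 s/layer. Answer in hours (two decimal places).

2.73 hours

Layer count = ceil(96.4 / 0.12) = 804.
Hatch length per layer = 3670 / 0.2 = 18350 mm.
Laser time per layer = 18350 / 6750 = 2.7185 s.
Time per layer = 2.7185 + 9.49, so 12.2085 s.
Build time = 804 × 12.2085 = 9815.634 s = 2.73 hours.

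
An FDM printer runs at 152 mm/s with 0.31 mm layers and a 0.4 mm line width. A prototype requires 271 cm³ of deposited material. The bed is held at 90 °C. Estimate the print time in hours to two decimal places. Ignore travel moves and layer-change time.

Bead cross-section: 0.31 × 0.4 → 0.124 mm².
Toolpath length = 271 cm³ / 0.124 mm² = 271000 / 0.124 = 2185483.9 mm.
Extrusion time = 2185483.9 / 152, so 14378.2 s.
In the requested units: 14378.2 s = 3.99 hours.

3.99 hours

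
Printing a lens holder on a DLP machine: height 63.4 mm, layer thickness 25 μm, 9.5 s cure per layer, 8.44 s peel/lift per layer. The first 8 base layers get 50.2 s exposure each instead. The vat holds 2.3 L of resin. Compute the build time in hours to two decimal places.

Layers = ⌈63.4/0.025⌉ = 2536.
Burn-in layers = 8 × (50.2 + 8.44) = 469.12 s.
Remaining layers: 2528 × (9.5 + 8.44) → 45352.32 s.
Sum: 469.12 + 45352.32 = 45821.44 s → 12.73 hours.

12.73 hours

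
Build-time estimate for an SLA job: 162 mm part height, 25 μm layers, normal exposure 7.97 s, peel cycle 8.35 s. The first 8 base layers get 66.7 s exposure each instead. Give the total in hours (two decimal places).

Layer count = ceil(162 / 0.025) = 6480.
Bottom layers: 8 × (66.7 + 8.35) → 600.4 s.
Regular layers = 6472 × (7.97 + 8.35), so 105623.04 s.
Total = 600.4 + 105623.04 = 106223.44 s = 29.51 hours.

29.51 hours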